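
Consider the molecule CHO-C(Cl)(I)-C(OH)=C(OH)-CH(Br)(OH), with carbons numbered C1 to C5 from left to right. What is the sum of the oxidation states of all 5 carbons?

Bonds to more-electronegative neighbours contribute +1 each, bonds to H or metals contribute −1 each, and C–C bonds contribute 0. Tallying each carbon:
C1: 1C, 1H, 2O → 0 − 1 + 2 = +1
C2: 2C, 1Cl, 1I → 0 + 1 + 1 = +2
C3: 3C, 1O → 0 + 1 = +1
C4: 3C, 1O → 0 + 1 = +1
C5: 1C, 1H, 1O, 1Br → 0 − 1 + 1 + 1 = +1
Sum = +1 + 2 + 1 + 1 + 1 = +6.

+6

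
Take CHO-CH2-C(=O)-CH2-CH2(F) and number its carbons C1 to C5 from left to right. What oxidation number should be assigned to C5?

C5 has one bond to C (0), one bond to F (+1), one bond to H (-1), one bond to H (-1).
Oxidation state = 0 + 1 − 1 − 1 = -1.

-1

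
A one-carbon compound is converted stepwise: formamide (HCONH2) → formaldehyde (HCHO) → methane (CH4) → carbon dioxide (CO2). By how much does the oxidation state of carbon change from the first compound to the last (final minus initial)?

Carbon oxidation states along the series — formamide: +2, formaldehyde: 0, methane: -4, carbon dioxide: +4.
Net change = +4 − (+2) = +2.

+2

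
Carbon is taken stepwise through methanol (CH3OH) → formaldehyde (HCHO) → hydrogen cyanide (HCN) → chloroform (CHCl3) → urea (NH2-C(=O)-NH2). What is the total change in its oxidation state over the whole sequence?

+6

Carbon oxidation states along the series — methanol: -2, formaldehyde: 0, hydrogen cyanide: +2, chloroform: +2, urea: +4.
Net change = +4 − (-2) = +6.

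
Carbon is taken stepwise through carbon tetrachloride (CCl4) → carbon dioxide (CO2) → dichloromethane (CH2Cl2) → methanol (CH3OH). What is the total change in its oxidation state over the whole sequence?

-6

Carbon oxidation states along the series — carbon tetrachloride: +4, carbon dioxide: +4, dichloromethane: 0, methanol: -2.
Net change = -2 − (+4) = -6.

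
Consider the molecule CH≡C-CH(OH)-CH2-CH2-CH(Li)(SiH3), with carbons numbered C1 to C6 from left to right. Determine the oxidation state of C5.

-2

C5 has one bond to C (0), one bond to C (0), one bond to H (-1), one bond to H (-1).
Oxidation state = 0 + 0 − 1 − 1 = -2.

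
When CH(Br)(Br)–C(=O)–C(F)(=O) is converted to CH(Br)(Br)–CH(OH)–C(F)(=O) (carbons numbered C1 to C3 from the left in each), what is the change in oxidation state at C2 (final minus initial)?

Before: C2 has 2 bonds to C, 2 bonds to O → oxidation state +2.
After: C2 has 2 bonds to C, 1 bond to H, 1 bond to O → oxidation state 0.
Δ = 0 − (+2) = -2, so this is a reduction at C2.

-2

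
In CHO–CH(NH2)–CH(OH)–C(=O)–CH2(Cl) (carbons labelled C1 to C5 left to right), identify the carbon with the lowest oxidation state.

C5

Tallying each carbon's bonds:
C1: 1C, 1H, 2O → 0 − 1 + 2 = +1
C2: 2C, 1H, 1N → 0 − 1 + 1 = 0
C3: 2C, 1H, 1O → 0 − 1 + 1 = 0
C4: 2C, 2O → 0 + 2 = +2
C5: 1C, 2H, 1Cl → 0 − 2 + 1 = -1
The most reduced carbon is C5 at -1.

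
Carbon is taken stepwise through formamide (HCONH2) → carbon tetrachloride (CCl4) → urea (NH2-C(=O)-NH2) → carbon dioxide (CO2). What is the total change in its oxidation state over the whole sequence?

Carbon oxidation states along the series — formamide: +2, carbon tetrachloride: +4, urea: +4, carbon dioxide: +4.
Net change = +4 − (+2) = +2.

+2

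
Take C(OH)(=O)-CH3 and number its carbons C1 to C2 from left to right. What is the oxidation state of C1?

Assign +1 per bond to O/N/halogen, −1 per bond to H or an electropositive element, and 0 per bond to carbon.
C1 has one bond to C (0), one bond to O (+1), a double bond to O (2×+1 = +2).
Oxidation state = 0 + 1 + 2 = +3.

+3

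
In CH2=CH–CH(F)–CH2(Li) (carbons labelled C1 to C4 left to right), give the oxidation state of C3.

0

C3 has one bond to C (0), one bond to C (0), one bond to F (+1), one bond to H (-1).
Oxidation state = 0 + 0 + 1 − 1 = 0.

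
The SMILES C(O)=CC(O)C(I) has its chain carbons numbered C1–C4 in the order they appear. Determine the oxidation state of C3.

0

Count +1 for every bond to an atom more electronegative than carbon and −1 for every bond to one less electronegative; C–C bonds are 0.
C3 has one bond to C (0), one bond to C (0), one bond to H (-1), one bond to O (+1).
Oxidation state = 0 + 0 − 1 + 1 = 0.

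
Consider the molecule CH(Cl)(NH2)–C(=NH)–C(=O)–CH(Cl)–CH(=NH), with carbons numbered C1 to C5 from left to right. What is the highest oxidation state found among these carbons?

Tallying each carbon's bonds:
C1: 1C, 1H, 1N, 1Cl → 0 − 1 + 1 + 1 = +1
C2: 2C, 2N → 0 + 2 = +2
C3: 2C, 2O → 0 + 2 = +2
C4: 2C, 1H, 1Cl → 0 − 1 + 1 = 0
C5: 1C, 1H, 2N → 0 − 1 + 2 = +1
The highest value is +2.

+2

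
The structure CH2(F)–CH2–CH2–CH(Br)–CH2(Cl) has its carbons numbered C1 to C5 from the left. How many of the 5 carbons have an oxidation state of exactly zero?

Assign +1 per bond to O/N/halogen, −1 per bond to H or an electropositive element, and 0 per bond to carbon. Tallying each carbon:
C1: 1C, 2H, 1F → 0 − 2 + 1 = -1
C2: 2C, 2H → 0 − 2 = -2
C3: 2C, 2H → 0 − 2 = -2
C4: 2C, 1H, 1Br → 0 − 1 + 1 = 0
C5: 1C, 2H, 1Cl → 0 − 2 + 1 = -1
1 carbon (C4) meets the condition.

1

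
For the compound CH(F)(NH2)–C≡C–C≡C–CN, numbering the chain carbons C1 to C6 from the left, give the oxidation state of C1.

Bonds to more-electronegative neighbours contribute +1 each, bonds to H or metals contribute −1 each, and C–C bonds contribute 0.
C1 has one bond to C (0), one bond to H (-1), one bond to F (+1), one bond to N (+1).
Oxidation state = 0 − 1 + 1 + 1 = +1.

+1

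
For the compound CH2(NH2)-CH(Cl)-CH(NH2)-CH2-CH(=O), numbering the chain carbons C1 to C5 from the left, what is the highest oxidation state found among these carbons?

+1

Count +1 for every bond to an atom more electronegative than carbon and −1 for every bond to one less electronegative; C–C bonds are 0. Tallying each carbon:
C1: 1C, 2H, 1N → 0 − 2 + 1 = -1
C2: 2C, 1H, 1Cl → 0 − 1 + 1 = 0
C3: 2C, 1H, 1N → 0 − 1 + 1 = 0
C4: 2C, 2H → 0 − 2 = -2
C5: 1C, 1H, 2O → 0 − 1 + 2 = +1
The highest value is +1.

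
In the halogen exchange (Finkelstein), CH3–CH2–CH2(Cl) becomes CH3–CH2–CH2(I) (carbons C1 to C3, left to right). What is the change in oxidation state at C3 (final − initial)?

Before: C3 has 1 bond to C, 2 bonds to H, 1 bond to Cl → oxidation state -1.
After: C3 has 1 bond to C, 2 bonds to H, 1 bond to I → oxidation state -1.
Δ = -1 − (-1) = 0, so no net redox change at C3.

0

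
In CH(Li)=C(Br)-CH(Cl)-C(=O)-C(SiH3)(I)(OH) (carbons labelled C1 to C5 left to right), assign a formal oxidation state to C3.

0

Assign +1 per bond to O/N/halogen, −1 per bond to H or an electropositive element, and 0 per bond to carbon.
C3 has one bond to C (0), one bond to C (0), one bond to H (-1), one bond to Cl (+1).
Oxidation state = 0 + 0 − 1 + 1 = 0.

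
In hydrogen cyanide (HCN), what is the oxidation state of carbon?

+2

The carbon has one bond to H (-1), a triple bond to N (3×+1 = +3).
Oxidation state = -1 + 3 = +2.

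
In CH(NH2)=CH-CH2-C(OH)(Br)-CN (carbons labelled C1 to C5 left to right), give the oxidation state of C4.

+2

Each bond to a more electronegative atom (O, N, halogen) counts +1, each bond to a less electronegative atom (H, metal, B, Si) counts −1, and each C–C bond counts 0.
C4 has one bond to C (0), one bond to C (0), one bond to O (+1), one bond to Br (+1).
Oxidation state = 0 + 0 + 1 + 1 = +2.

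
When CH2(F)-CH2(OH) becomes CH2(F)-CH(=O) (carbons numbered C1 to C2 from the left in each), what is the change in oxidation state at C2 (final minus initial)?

+2

Before: C2 has 1 bond to C, 2 bonds to H, 1 bond to O → oxidation state -1.
After: C2 has 1 bond to C, 1 bond to H, 2 bonds to O → oxidation state +1.
Δ = +1 − (-1) = +2, so this is an oxidation at C2.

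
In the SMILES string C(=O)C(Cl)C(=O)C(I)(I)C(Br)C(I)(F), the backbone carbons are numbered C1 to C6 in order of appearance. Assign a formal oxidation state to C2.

0

Each bond to a more electronegative atom (O, N, halogen) counts +1, each bond to a less electronegative atom (H, metal, B, Si) counts −1, and each C–C bond counts 0.
C2 has one bond to C (0), one bond to C (0), one bond to Cl (+1), one bond to H (-1).
Oxidation state = 0 + 0 + 1 − 1 = 0.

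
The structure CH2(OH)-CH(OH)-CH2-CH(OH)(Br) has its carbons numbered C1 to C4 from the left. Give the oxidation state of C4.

C4 has one bond to C (0), one bond to O (+1), one bond to H (-1), one bond to Br (+1).
Oxidation state = 0 + 1 − 1 + 1 = +1.

+1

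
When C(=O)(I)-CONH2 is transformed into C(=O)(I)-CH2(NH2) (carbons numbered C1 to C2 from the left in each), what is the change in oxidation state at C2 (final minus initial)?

Before: C2 has 1 bond to C, 2 bonds to O, 1 bond to N → oxidation state +3.
After: C2 has 1 bond to C, 2 bonds to H, 1 bond to N → oxidation state -1.
Δ = -1 − (+3) = -4, so this is a reduction at C2.

-4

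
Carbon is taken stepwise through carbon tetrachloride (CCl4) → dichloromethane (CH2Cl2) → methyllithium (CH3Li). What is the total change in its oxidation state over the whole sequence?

-8

Carbon oxidation states along the series — carbon tetrachloride: +4, dichloromethane: 0, methyllithium: -4.
Net change = -4 − (+4) = -8.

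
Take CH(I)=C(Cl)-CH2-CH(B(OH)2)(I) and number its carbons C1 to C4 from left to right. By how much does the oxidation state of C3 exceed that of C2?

-3

C3: 2C, 2H → 0 − 2 = -2
C2: 3C, 1Cl → 0 + 1 = +1
Difference: -2 − (+1) = -3.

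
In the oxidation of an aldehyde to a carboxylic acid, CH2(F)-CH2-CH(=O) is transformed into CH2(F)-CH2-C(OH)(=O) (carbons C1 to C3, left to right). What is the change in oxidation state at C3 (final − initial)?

+2

Before: C3 has 1 bond to C, 1 bond to H, 2 bonds to O → oxidation state +1.
After: C3 has 1 bond to C, 3 bonds to O → oxidation state +3.
Δ = +3 − (+1) = +2, so this is an oxidation at C3.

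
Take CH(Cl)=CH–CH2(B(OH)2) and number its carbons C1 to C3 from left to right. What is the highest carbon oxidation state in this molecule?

0

Tallying each carbon's bonds:
C1: 2C, 1H, 1Cl → 0 − 1 + 1 = 0
C2: 3C, 1H → 0 − 1 = -1
C3: 1C, 2H, 1B → 0 − 2 − 1 = -3
The highest value is 0.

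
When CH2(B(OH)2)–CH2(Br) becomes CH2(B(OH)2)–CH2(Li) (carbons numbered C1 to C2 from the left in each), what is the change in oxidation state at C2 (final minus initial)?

Before: C2 has 1 bond to C, 2 bonds to H, 1 bond to Br → oxidation state -1.
After: C2 has 1 bond to C, 2 bonds to H, 1 bond to Li → oxidation state -3.
Δ = -3 − (-1) = -2, so this is a reduction at C2.

-2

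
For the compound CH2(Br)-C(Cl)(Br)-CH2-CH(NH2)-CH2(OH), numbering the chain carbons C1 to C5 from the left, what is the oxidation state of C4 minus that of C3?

C4: 2C, 1H, 1N → 0 − 1 + 1 = 0
C3: 2C, 2H → 0 − 2 = -2
Difference: 0 − (-2) = +2.

+2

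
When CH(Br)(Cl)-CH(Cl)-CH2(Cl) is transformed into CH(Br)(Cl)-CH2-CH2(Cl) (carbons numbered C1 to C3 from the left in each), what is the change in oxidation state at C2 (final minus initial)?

-2

Before: C2 has 2 bonds to C, 1 bond to H, 1 bond to Cl → oxidation state 0.
After: C2 has 2 bonds to C, 2 bonds to H → oxidation state -2.
Δ = -2 − (0) = -2, so this is a reduction at C2.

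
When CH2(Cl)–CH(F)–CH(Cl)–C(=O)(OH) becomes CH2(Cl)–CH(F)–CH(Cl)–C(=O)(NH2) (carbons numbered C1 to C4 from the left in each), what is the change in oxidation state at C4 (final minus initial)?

Before: C4 has 1 bond to C, 3 bonds to O → oxidation state +3.
After: C4 has 1 bond to C, 2 bonds to O, 1 bond to N → oxidation state +3.
Δ = +3 − (+3) = 0, so no net redox change at C4.

0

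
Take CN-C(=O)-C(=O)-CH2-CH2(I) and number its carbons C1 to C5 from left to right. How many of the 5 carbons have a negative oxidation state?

2

Tallying each carbon's bonds:
C1: 1C, 3N → 0 + 3 = +3
C2: 2C, 2O → 0 + 2 = +2
C3: 2C, 2O → 0 + 2 = +2
C4: 2C, 2H → 0 − 2 = -2
C5: 1C, 2H, 1I → 0 − 2 + 1 = -1
2 carbons (C4, C5) meet the condition.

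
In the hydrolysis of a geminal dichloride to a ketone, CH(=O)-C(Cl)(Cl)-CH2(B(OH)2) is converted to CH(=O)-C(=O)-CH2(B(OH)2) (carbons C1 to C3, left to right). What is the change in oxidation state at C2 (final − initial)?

0

Before: C2 has 2 bonds to C, 2 bonds to Cl → oxidation state +2.
After: C2 has 2 bonds to C, 2 bonds to O → oxidation state +2.
Δ = +2 − (+2) = 0, so no net redox change at C2.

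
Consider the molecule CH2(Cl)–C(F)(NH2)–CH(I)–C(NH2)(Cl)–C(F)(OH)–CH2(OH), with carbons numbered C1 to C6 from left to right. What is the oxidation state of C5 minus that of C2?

C5: 2C, 1O, 1F → 0 + 1 + 1 = +2
C2: 2C, 1N, 1F → 0 + 1 + 1 = +2
Difference: +2 − (+2) = 0.

0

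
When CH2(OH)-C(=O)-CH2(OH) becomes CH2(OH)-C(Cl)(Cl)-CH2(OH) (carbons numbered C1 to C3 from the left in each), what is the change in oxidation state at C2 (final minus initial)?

Before: C2 has 2 bonds to C, 2 bonds to O → oxidation state +2.
After: C2 has 2 bonds to C, 2 bonds to Cl → oxidation state +2.
Δ = +2 − (+2) = 0, so no net redox change at C2.

0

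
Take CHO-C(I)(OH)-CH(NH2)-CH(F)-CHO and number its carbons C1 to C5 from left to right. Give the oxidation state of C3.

0

C3 has one bond to C (0), one bond to C (0), one bond to N (+1), one bond to H (-1).
Oxidation state = 0 + 0 + 1 − 1 = 0.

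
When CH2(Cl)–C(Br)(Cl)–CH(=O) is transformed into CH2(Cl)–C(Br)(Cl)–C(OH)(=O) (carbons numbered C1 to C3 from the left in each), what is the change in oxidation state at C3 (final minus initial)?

Before: C3 has 1 bond to C, 1 bond to H, 2 bonds to O → oxidation state +1.
After: C3 has 1 bond to C, 3 bonds to O → oxidation state +3.
Δ = +3 − (+1) = +2, so this is an oxidation at C3.

+2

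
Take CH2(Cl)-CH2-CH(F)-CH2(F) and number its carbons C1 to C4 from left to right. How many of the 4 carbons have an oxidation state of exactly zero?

1

Each bond to a more electronegative atom (O, N, halogen) counts +1, each bond to a less electronegative atom (H, metal, B, Si) counts −1, and each C–C bond counts 0. Tallying each carbon:
C1: 1C, 2H, 1Cl → 0 − 2 + 1 = -1
C2: 2C, 2H → 0 − 2 = -2
C3: 2C, 1H, 1F → 0 − 1 + 1 = 0
C4: 1C, 2H, 1F → 0 − 2 + 1 = -1
1 carbon (C3) meets the condition.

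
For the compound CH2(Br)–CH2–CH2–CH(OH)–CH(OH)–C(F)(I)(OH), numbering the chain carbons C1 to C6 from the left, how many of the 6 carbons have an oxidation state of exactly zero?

2

Tallying each carbon's bonds:
C1: 1C, 2H, 1Br → 0 − 2 + 1 = -1
C2: 2C, 2H → 0 − 2 = -2
C3: 2C, 2H → 0 − 2 = -2
C4: 2C, 1H, 1O → 0 − 1 + 1 = 0
C5: 2C, 1H, 1O → 0 − 1 + 1 = 0
C6: 1C, 1O, 1F, 1I → 0 + 1 + 1 + 1 = +3
2 carbons (C4, C5) meet the condition.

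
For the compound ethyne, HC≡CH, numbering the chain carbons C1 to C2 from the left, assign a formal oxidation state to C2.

C2 has one bond to H (-1), a triple bond to C (3×0 = 0).
Oxidation state = -1 + 0 = -1.

-1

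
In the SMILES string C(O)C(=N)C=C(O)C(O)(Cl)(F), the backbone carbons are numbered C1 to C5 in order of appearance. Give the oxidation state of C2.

+2

Each bond to a more electronegative atom (O, N, halogen) counts +1, each bond to a less electronegative atom (H, metal, B, Si) counts −1, and each C–C bond counts 0.
C2 has one bond to C (0), one bond to C (0), a double bond to N (2×+1 = +2).
Oxidation state = 0 + 0 + 2 = +2.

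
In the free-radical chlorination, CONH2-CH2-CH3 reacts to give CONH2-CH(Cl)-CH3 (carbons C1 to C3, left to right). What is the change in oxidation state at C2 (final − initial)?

+2

Before: C2 has 2 bonds to C, 2 bonds to H → oxidation state -2.
After: C2 has 2 bonds to C, 1 bond to H, 1 bond to Cl → oxidation state 0.
Δ = 0 − (-2) = +2, so this is an oxidation at C2.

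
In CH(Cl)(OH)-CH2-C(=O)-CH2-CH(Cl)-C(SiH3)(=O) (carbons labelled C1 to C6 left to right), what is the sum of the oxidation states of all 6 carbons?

Bonds to more-electronegative neighbours contribute +1 each, bonds to H or metals contribute −1 each, and C–C bonds contribute 0. Tallying each carbon:
C1: 1C, 1H, 1O, 1Cl → 0 − 1 + 1 + 1 = +1
C2: 2C, 2H → 0 − 2 = -2
C3: 2C, 2O → 0 + 2 = +2
C4: 2C, 2H → 0 − 2 = -2
C5: 2C, 1H, 1Cl → 0 − 1 + 1 = 0
C6: 1C, 2O, 1Si → 0 + 2 − 1 = +1
Sum = +1 − 2 + 2 − 2 + 0 + 1 = 0.

0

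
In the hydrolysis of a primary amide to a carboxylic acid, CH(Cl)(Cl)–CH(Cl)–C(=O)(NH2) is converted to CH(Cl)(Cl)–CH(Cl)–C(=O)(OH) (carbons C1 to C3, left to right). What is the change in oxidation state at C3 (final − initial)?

Before: C3 has 1 bond to C, 2 bonds to O, 1 bond to N → oxidation state +3.
After: C3 has 1 bond to C, 3 bonds to O → oxidation state +3.
Δ = +3 − (+3) = 0, so no net redox change at C3.

0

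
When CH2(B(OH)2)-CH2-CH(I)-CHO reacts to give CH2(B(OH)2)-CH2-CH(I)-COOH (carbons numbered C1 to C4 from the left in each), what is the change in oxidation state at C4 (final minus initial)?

Before: C4 has 1 bond to C, 1 bond to H, 2 bonds to O → oxidation state +1.
After: C4 has 1 bond to C, 3 bonds to O → oxidation state +3.
Δ = +3 − (+1) = +2, so this is an oxidation at C4.

+2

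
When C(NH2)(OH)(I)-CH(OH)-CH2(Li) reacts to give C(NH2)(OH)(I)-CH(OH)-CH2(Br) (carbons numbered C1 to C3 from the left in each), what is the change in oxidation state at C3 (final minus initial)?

Before: C3 has 1 bond to C, 2 bonds to H, 1 bond to Li → oxidation state -3.
After: C3 has 1 bond to C, 2 bonds to H, 1 bond to Br → oxidation state -1.
Δ = -1 − (-3) = +2, so this is an oxidation at C3.

+2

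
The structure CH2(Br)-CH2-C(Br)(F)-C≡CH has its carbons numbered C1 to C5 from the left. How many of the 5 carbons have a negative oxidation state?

Count +1 for every bond to an atom more electronegative than carbon and −1 for every bond to one less electronegative; C–C bonds are 0. Tallying each carbon:
C1: 1C, 2H, 1Br → 0 − 2 + 1 = -1
C2: 2C, 2H → 0 − 2 = -2
C3: 2C, 1F, 1Br → 0 + 1 + 1 = +2
C4: 4C → 0 = 0
C5: 3C, 1H → 0 − 1 = -1
3 carbons (C1, C2, C5) meet the condition.

3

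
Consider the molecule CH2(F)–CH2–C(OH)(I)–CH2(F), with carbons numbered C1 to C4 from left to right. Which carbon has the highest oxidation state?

Bonds to more-electronegative neighbours contribute +1 each, bonds to H or metals contribute −1 each, and C–C bonds contribute 0. Tallying each carbon:
C1: 1C, 2H, 1F → 0 − 2 + 1 = -1
C2: 2C, 2H → 0 − 2 = -2
C3: 2C, 1O, 1I → 0 + 1 + 1 = +2
C4: 1C, 2H, 1F → 0 − 2 + 1 = -1
The most oxidised carbon is C3 at +2.

C3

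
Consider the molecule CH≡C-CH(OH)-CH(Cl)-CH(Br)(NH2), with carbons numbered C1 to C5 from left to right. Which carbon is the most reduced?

C1

Count +1 for every bond to an atom more electronegative than carbon and −1 for every bond to one less electronegative; C–C bonds are 0. Tallying each carbon:
C1: 3C, 1H → 0 − 1 = -1
C2: 4C → 0 = 0
C3: 2C, 1H, 1O → 0 − 1 + 1 = 0
C4: 2C, 1H, 1Cl → 0 − 1 + 1 = 0
C5: 1C, 1H, 1N, 1Br → 0 − 1 + 1 + 1 = +1
The most reduced carbon is C1 at -1.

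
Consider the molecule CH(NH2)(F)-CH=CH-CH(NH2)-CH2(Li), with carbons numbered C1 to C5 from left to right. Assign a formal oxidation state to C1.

+1

Each bond to a more electronegative atom (O, N, halogen) counts +1, each bond to a less electronegative atom (H, metal, B, Si) counts −1, and each C–C bond counts 0.
C1 has one bond to C (0), one bond to N (+1), one bond to F (+1), one bond to H (-1).
Oxidation state = 0 + 1 + 1 − 1 = +1.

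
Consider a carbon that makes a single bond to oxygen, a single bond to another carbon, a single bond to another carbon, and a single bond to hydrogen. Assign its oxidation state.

0

The carbon has one bond to C (0), one bond to C (0), one bond to O (+1), one bond to H (-1).
Oxidation state = 0 + 0 + 1 − 1 = 0.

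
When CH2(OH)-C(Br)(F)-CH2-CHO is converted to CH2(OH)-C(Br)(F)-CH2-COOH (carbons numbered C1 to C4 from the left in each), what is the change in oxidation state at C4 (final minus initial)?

+2

Before: C4 has 1 bond to C, 1 bond to H, 2 bonds to O → oxidation state +1.
After: C4 has 1 bond to C, 3 bonds to O → oxidation state +3.
Δ = +3 − (+1) = +2, so this is an oxidation at C4.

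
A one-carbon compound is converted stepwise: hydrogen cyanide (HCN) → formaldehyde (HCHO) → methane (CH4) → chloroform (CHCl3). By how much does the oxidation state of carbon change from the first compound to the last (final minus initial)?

Carbon oxidation states along the series — hydrogen cyanide: +2, formaldehyde: 0, methane: -4, chloroform: +2.
Net change = +2 − (+2) = 0.

0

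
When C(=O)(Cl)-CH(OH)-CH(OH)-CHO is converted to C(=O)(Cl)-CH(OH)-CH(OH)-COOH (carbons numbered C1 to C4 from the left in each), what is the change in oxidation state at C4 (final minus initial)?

Before: C4 has 1 bond to C, 1 bond to H, 2 bonds to O → oxidation state +1.
After: C4 has 1 bond to C, 3 bonds to O → oxidation state +3.
Δ = +3 − (+1) = +2, so this is an oxidation at C4.

+2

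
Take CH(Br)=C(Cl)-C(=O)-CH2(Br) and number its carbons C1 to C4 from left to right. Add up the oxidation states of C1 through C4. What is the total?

+2

Tallying each carbon's bonds:
C1: 2C, 1H, 1Br → 0 − 1 + 1 = 0
C2: 3C, 1Cl → 0 + 1 = +1
C3: 2C, 2O → 0 + 2 = +2
C4: 1C, 2H, 1Br → 0 − 2 + 1 = -1
Sum = 0 + 1 + 2 − 1 = +2.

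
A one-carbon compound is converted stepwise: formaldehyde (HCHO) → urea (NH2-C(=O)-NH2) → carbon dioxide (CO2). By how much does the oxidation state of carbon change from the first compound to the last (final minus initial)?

+4

Carbon oxidation states along the series — formaldehyde: 0, urea: +4, carbon dioxide: +4.
Net change = +4 − (0) = +4.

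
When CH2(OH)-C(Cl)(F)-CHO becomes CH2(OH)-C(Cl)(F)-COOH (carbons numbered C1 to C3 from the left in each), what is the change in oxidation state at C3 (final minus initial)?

Before: C3 has 1 bond to C, 1 bond to H, 2 bonds to O → oxidation state +1.
After: C3 has 1 bond to C, 3 bonds to O → oxidation state +3.
Δ = +3 − (+1) = +2, so this is an oxidation at C3.

+2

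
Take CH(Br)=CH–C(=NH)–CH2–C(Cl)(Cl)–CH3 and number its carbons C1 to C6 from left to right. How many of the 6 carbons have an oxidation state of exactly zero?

1

Tallying each carbon's bonds:
C1: 2C, 1H, 1Br → 0 − 1 + 1 = 0
C2: 3C, 1H → 0 − 1 = -1
C3: 2C, 2N → 0 + 2 = +2
C4: 2C, 2H → 0 − 2 = -2
C5: 2C, 2Cl → 0 + 2 = +2
C6: 1C, 3H → 0 − 3 = -3
1 carbon (C1) meets the condition.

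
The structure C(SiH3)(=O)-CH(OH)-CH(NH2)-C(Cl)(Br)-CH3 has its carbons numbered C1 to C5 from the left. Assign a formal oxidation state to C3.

0

C3 has one bond to C (0), one bond to C (0), one bond to N (+1), one bond to H (-1).
Oxidation state = 0 + 0 + 1 − 1 = 0.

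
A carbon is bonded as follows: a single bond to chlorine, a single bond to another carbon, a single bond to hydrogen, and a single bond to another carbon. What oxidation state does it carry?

0

Each bond to a more electronegative atom (O, N, halogen) counts +1, each bond to a less electronegative atom (H, metal, B, Si) counts −1, and each C–C bond counts 0.
The carbon has one bond to C (0), one bond to C (0), one bond to H (-1), one bond to Cl (+1).
Oxidation state = 0 + 0 − 1 + 1 = 0.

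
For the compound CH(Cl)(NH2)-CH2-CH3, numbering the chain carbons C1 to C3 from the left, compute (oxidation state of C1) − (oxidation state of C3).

C1: 1C, 1H, 1N, 1Cl → 0 − 1 + 1 + 1 = +1
C3: 1C, 3H → 0 − 3 = -3
Difference: +1 − (-3) = +4.

+4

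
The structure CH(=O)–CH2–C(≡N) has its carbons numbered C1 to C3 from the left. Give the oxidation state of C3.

+3

C3 has one bond to C (0), a triple bond to N (3×+1 = +3).
Oxidation state = 0 + 3 = +3.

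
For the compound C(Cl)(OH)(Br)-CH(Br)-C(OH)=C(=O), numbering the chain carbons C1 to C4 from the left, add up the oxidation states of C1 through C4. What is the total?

Tallying each carbon's bonds:
C1: 1C, 1O, 1Cl, 1Br → 0 + 1 + 1 + 1 = +3
C2: 2C, 1H, 1Br → 0 − 1 + 1 = 0
C3: 3C, 1O → 0 + 1 = +1
C4: 2C, 2O → 0 + 2 = +2
Sum = +3 + 0 + 1 + 2 = +6.

+6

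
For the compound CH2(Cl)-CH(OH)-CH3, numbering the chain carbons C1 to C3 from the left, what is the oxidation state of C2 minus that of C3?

C2: 2C, 1H, 1O → 0 − 1 + 1 = 0
C3: 1C, 3H → 0 − 3 = -3
Difference: 0 − (-3) = +3.

+3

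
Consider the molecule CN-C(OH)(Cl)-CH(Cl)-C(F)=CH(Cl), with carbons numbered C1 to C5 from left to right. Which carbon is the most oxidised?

C1

Count +1 for every bond to an atom more electronegative than carbon and −1 for every bond to one less electronegative; C–C bonds are 0. Tallying each carbon:
C1: 1C, 3N → 0 + 3 = +3
C2: 2C, 1O, 1Cl → 0 + 1 + 1 = +2
C3: 2C, 1H, 1Cl → 0 − 1 + 1 = 0
C4: 3C, 1F → 0 + 1 = +1
C5: 2C, 1H, 1Cl → 0 − 1 + 1 = 0
The most oxidised carbon is C1 at +3.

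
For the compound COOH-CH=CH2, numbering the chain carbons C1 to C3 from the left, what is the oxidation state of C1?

+3

C1 has one bond to C (0), one bond to O (+1), a double bond to O (2×+1 = +2).
Oxidation state = 0 + 1 + 2 = +3.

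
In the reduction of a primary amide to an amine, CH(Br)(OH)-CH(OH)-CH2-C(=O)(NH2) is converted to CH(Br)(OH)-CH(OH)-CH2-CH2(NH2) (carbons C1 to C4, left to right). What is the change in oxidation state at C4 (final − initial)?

-4

Before: C4 has 1 bond to C, 2 bonds to O, 1 bond to N → oxidation state +3.
After: C4 has 1 bond to C, 2 bonds to H, 1 bond to N → oxidation state -1.
Δ = -1 − (+3) = -4, so this is a reduction at C4.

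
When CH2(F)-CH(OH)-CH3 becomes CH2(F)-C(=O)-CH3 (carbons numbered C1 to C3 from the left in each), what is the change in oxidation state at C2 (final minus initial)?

Before: C2 has 2 bonds to C, 1 bond to H, 1 bond to O → oxidation state 0.
After: C2 has 2 bonds to C, 2 bonds to O → oxidation state +2.
Δ = +2 − (0) = +2, so this is an oxidation at C2.

+2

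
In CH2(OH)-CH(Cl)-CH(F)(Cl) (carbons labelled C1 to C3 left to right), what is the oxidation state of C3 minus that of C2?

+1

C3: 1C, 1H, 1F, 1Cl → 0 − 1 + 1 + 1 = +1
C2: 2C, 1H, 1Cl → 0 − 1 + 1 = 0
Difference: +1 − (0) = +1.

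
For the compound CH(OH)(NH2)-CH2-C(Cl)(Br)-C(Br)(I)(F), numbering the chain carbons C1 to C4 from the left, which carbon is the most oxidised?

Tallying each carbon's bonds:
C1: 1C, 1H, 1O, 1N → 0 − 1 + 1 + 1 = +1
C2: 2C, 2H → 0 − 2 = -2
C3: 2C, 1Cl, 1Br → 0 + 1 + 1 = +2
C4: 1C, 1F, 1Br, 1I → 0 + 1 + 1 + 1 = +3
The most oxidised carbon is C4 at +3.

C4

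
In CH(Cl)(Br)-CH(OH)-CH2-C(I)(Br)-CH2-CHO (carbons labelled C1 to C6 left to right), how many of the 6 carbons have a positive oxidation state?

3

Bonds to more-electronegative neighbours contribute +1 each, bonds to H or metals contribute −1 each, and C–C bonds contribute 0. Tallying each carbon:
C1: 1C, 1H, 1Cl, 1Br → 0 − 1 + 1 + 1 = +1
C2: 2C, 1H, 1O → 0 − 1 + 1 = 0
C3: 2C, 2H → 0 − 2 = -2
C4: 2C, 1Br, 1I → 0 + 1 + 1 = +2
C5: 2C, 2H → 0 − 2 = -2
C6: 1C, 1H, 2O → 0 − 1 + 2 = +1
3 carbons (C1, C4, C6) meet the condition.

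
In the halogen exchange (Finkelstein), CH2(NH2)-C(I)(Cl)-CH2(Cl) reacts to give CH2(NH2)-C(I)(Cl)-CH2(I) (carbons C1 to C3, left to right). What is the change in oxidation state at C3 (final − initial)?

Before: C3 has 1 bond to C, 2 bonds to H, 1 bond to Cl → oxidation state -1.
After: C3 has 1 bond to C, 2 bonds to H, 1 bond to I → oxidation state -1.
Δ = -1 − (-1) = 0, so no net redox change at C3.

0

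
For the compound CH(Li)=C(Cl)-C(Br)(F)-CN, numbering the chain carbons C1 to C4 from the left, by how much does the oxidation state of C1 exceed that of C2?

C1: 2C, 1H, 1Li → 0 − 1 − 1 = -2
C2: 3C, 1Cl → 0 + 1 = +1
Difference: -2 − (+1) = -3.

-3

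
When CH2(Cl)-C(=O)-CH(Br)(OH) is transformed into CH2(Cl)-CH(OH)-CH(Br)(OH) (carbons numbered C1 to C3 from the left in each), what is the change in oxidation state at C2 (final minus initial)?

-2

Before: C2 has 2 bonds to C, 2 bonds to O → oxidation state +2.
After: C2 has 2 bonds to C, 1 bond to H, 1 bond to O → oxidation state 0.
Δ = 0 − (+2) = -2, so this is a reduction at C2.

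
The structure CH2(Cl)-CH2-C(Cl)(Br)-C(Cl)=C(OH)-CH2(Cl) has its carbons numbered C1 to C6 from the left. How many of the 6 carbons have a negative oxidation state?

3

Count +1 for every bond to an atom more electronegative than carbon and −1 for every bond to one less electronegative; C–C bonds are 0. Tallying each carbon:
C1: 1C, 2H, 1Cl → 0 − 2 + 1 = -1
C2: 2C, 2H → 0 − 2 = -2
C3: 2C, 1Cl, 1Br → 0 + 1 + 1 = +2
C4: 3C, 1Cl → 0 + 1 = +1
C5: 3C, 1O → 0 + 1 = +1
C6: 1C, 2H, 1Cl → 0 − 2 + 1 = -1
3 carbons (C1, C2, C6) meet the condition.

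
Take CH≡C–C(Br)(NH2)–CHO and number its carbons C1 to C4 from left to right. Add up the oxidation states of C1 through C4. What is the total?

+2

Tallying each carbon's bonds:
C1: 3C, 1H → 0 − 1 = -1
C2: 4C → 0 = 0
C3: 2C, 1N, 1Br → 0 + 1 + 1 = +2
C4: 1C, 1H, 2O → 0 − 1 + 2 = +1
Sum = -1 + 0 + 2 + 1 = +2.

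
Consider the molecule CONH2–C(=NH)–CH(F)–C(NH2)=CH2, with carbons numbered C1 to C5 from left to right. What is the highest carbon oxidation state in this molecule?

Assign +1 per bond to O/N/halogen, −1 per bond to H or an electropositive element, and 0 per bond to carbon. Tallying each carbon:
C1: 1C, 2O, 1N → 0 + 2 + 1 = +3
C2: 2C, 2N → 0 + 2 = +2
C3: 2C, 1H, 1F → 0 − 1 + 1 = 0
C4: 3C, 1N → 0 + 1 = +1
C5: 2C, 2H → 0 − 2 = -2
The highest value is +3.

+3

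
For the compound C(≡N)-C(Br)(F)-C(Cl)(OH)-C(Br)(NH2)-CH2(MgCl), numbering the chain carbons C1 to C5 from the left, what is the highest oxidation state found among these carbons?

Assign +1 per bond to O/N/halogen, −1 per bond to H or an electropositive element, and 0 per bond to carbon. Tallying each carbon:
C1: 1C, 3N → 0 + 3 = +3
C2: 2C, 1F, 1Br → 0 + 1 + 1 = +2
C3: 2C, 1O, 1Cl → 0 + 1 + 1 = +2
C4: 2C, 1N, 1Br → 0 + 1 + 1 = +2
C5: 1C, 2H, 1Mg → 0 − 2 − 1 = -3
The highest value is +3.

+3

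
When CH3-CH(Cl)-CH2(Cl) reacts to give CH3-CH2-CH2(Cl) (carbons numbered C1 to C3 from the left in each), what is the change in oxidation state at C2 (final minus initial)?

-2

Before: C2 has 2 bonds to C, 1 bond to H, 1 bond to Cl → oxidation state 0.
After: C2 has 2 bonds to C, 2 bonds to H → oxidation state -2.
Δ = -2 − (0) = -2, so this is a reduction at C2.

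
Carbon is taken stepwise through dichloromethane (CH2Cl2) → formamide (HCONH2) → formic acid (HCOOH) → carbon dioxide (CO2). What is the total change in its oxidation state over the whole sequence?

Carbon oxidation states along the series — dichloromethane: 0, formamide: +2, formic acid: +2, carbon dioxide: +4.
Net change = +4 − (0) = +4.

+4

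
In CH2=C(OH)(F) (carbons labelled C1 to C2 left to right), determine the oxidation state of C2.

+2

Bonds to more-electronegative neighbours contribute +1 each, bonds to H or metals contribute −1 each, and C–C bonds contribute 0.
C2 has a double bond to C (2×0 = 0), one bond to O (+1), one bond to F (+1).
Oxidation state = 0 + 1 + 1 = +2.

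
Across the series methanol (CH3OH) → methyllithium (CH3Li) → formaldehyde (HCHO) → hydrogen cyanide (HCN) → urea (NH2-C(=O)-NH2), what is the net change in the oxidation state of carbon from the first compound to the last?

Carbon oxidation states along the series — methanol: -2, methyllithium: -4, formaldehyde: 0, hydrogen cyanide: +2, urea: +4.
Net change = +4 − (-2) = +6.

+6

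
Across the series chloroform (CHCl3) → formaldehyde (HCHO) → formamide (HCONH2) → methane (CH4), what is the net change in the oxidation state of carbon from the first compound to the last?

-6

Carbon oxidation states along the series — chloroform: +2, formaldehyde: 0, formamide: +2, methane: -4.
Net change = -4 − (+2) = -6.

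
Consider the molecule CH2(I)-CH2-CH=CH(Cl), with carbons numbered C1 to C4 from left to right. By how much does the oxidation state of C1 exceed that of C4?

-1

C1: 1C, 2H, 1I → 0 − 2 + 1 = -1
C4: 2C, 1H, 1Cl → 0 − 1 + 1 = 0
Difference: -1 − (0) = -1.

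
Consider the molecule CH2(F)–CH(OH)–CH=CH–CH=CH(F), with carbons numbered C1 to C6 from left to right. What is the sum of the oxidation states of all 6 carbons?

-4

Each bond to a more electronegative atom (O, N, halogen) counts +1, each bond to a less electronegative atom (H, metal, B, Si) counts −1, and each C–C bond counts 0. Tallying each carbon:
C1: 1C, 2H, 1F → 0 − 2 + 1 = -1
C2: 2C, 1H, 1O → 0 − 1 + 1 = 0
C3: 3C, 1H → 0 − 1 = -1
C4: 3C, 1H → 0 − 1 = -1
C5: 3C, 1H → 0 − 1 = -1
C6: 2C, 1H, 1F → 0 − 1 + 1 = 0
Sum = -1 + 0 − 1 − 1 − 1 + 0 = -4.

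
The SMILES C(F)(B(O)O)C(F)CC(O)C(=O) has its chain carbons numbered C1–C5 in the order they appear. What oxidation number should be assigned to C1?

Each bond to a more electronegative atom (O, N, halogen) counts +1, each bond to a less electronegative atom (H, metal, B, Si) counts −1, and each C–C bond counts 0.
C1 has one bond to C (0), one bond to F (+1), one bond to H (-1), one bond to B (-1).
Oxidation state = 0 + 1 − 1 − 1 = -1.

-1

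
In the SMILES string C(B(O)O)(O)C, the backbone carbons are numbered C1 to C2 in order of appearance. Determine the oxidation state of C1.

Each bond to a more electronegative atom (O, N, halogen) counts +1, each bond to a less electronegative atom (H, metal, B, Si) counts −1, and each C–C bond counts 0.
C1 has one bond to C (0), one bond to B (-1), one bond to H (-1), one bond to O (+1).
Oxidation state = 0 − 1 − 1 + 1 = -1.

-1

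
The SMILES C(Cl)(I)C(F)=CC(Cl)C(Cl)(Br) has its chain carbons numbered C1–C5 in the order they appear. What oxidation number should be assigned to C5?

Count +1 for every bond to an atom more electronegative than carbon and −1 for every bond to one less electronegative; C–C bonds are 0.
C5 has one bond to C (0), one bond to Cl (+1), one bond to Br (+1), one bond to H (-1).
Oxidation state = 0 + 1 + 1 − 1 = +1.

+1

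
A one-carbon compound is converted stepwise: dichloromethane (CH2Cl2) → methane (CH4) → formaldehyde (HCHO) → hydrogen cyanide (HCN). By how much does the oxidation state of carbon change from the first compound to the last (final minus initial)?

+2

Carbon oxidation states along the series — dichloromethane: 0, methane: -4, formaldehyde: 0, hydrogen cyanide: +2.
Net change = +2 − (0) = +2.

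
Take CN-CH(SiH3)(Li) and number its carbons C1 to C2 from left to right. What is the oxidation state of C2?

Assign +1 per bond to O/N/halogen, −1 per bond to H or an electropositive element, and 0 per bond to carbon.
C2 has one bond to C (0), one bond to Si (-1), one bond to H (-1), one bond to Li (-1).
Oxidation state = 0 − 1 − 1 − 1 = -3.

-3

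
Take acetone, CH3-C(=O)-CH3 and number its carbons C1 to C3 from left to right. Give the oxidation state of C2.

Bonds to more-electronegative neighbours contribute +1 each, bonds to H or metals contribute −1 each, and C–C bonds contribute 0.
C2 has a double bond to O (2×+1 = +2), one bond to C (0), one bond to C (0).
Oxidation state = +2 + 0 + 0 = +2.

+2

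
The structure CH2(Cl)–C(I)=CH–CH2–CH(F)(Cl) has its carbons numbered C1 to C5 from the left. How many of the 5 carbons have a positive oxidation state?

Bonds to more-electronegative neighbours contribute +1 each, bonds to H or metals contribute −1 each, and C–C bonds contribute 0. Tallying each carbon:
C1: 1C, 2H, 1Cl → 0 − 2 + 1 = -1
C2: 3C, 1I → 0 + 1 = +1
C3: 3C, 1H → 0 − 1 = -1
C4: 2C, 2H → 0 − 2 = -2
C5: 1C, 1H, 1F, 1Cl → 0 − 1 + 1 + 1 = +1
2 carbons (C2, C5) meet the condition.

2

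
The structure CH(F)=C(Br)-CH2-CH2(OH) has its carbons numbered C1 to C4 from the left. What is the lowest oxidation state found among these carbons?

-2

Count +1 for every bond to an atom more electronegative than carbon and −1 for every bond to one less electronegative; C–C bonds are 0. Tallying each carbon:
C1: 2C, 1H, 1F → 0 − 1 + 1 = 0
C2: 3C, 1Br → 0 + 1 = +1
C3: 2C, 2H → 0 − 2 = -2
C4: 1C, 2H, 1O → 0 − 2 + 1 = -1
The lowest value is -2.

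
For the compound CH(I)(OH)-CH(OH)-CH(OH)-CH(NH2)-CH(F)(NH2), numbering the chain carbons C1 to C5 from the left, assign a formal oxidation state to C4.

Assign +1 per bond to O/N/halogen, −1 per bond to H or an electropositive element, and 0 per bond to carbon.
C4 has one bond to C (0), one bond to C (0), one bond to H (-1), one bond to N (+1).
Oxidation state = 0 + 0 − 1 + 1 = 0.

0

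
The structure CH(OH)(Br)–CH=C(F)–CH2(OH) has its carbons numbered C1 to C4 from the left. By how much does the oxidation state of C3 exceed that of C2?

+2

C3: 3C, 1F → 0 + 1 = +1
C2: 3C, 1H → 0 − 1 = -1
Difference: +1 − (-1) = +2.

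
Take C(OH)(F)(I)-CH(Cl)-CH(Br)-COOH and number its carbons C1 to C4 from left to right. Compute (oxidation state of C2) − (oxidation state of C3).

0

C2: 2C, 1H, 1Cl → 0 − 1 + 1 = 0
C3: 2C, 1H, 1Br → 0 − 1 + 1 = 0
Difference: 0 − (0) = 0.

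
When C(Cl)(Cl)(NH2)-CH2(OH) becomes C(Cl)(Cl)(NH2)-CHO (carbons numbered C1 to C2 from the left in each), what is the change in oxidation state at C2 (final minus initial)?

Before: C2 has 1 bond to C, 2 bonds to H, 1 bond to O → oxidation state -1.
After: C2 has 1 bond to C, 1 bond to H, 2 bonds to O → oxidation state +1.
Δ = +1 − (-1) = +2, so this is an oxidation at C2.

+2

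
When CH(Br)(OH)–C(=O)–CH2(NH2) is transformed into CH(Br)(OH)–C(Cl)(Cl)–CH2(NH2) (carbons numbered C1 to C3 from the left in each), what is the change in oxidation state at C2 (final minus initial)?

Before: C2 has 2 bonds to C, 2 bonds to O → oxidation state +2.
After: C2 has 2 bonds to C, 2 bonds to Cl → oxidation state +2.
Δ = +2 − (+2) = 0, so no net redox change at C2.

0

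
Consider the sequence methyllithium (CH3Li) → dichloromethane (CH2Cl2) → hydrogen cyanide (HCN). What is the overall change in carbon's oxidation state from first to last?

+6

Carbon oxidation states along the series — methyllithium: -4, dichloromethane: 0, hydrogen cyanide: +2.
Net change = +2 − (-4) = +6.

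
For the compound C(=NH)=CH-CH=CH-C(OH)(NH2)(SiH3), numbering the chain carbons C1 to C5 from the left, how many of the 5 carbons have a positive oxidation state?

Bonds to more-electronegative neighbours contribute +1 each, bonds to H or metals contribute −1 each, and C–C bonds contribute 0. Tallying each carbon:
C1: 2C, 2N → 0 + 2 = +2
C2: 3C, 1H → 0 − 1 = -1
C3: 3C, 1H → 0 − 1 = -1
C4: 3C, 1H → 0 − 1 = -1
C5: 1C, 1O, 1N, 1Si → 0 + 1 + 1 − 1 = +1
2 carbons (C1, C5) meet the condition.

2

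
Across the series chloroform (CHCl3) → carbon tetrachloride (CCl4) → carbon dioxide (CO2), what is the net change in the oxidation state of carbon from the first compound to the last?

+2

Carbon oxidation states along the series — chloroform: +2, carbon tetrachloride: +4, carbon dioxide: +4.
Net change = +4 − (+2) = +2.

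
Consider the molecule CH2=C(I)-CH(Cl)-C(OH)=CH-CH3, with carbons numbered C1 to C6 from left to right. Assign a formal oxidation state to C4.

+1

C4 has one bond to C (0), a double bond to C (2×0 = 0), one bond to O (+1).
Oxidation state = 0 + 0 + 1 = +1.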